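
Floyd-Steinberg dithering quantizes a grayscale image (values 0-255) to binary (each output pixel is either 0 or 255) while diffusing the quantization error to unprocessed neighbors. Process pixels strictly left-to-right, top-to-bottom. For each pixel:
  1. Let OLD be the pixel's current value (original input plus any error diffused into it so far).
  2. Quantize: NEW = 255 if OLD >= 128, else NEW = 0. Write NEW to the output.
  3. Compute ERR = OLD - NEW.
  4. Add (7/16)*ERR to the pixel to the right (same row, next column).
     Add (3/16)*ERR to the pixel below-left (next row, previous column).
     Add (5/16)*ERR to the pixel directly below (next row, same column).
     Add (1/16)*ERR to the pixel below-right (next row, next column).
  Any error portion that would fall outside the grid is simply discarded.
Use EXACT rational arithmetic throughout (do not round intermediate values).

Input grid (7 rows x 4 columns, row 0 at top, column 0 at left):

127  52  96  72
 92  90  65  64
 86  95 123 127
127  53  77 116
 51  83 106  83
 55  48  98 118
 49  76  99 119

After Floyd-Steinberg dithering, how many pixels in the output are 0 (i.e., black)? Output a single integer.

Answer: 18

Derivation:
(0,0): OLD=127 → NEW=0, ERR=127
(0,1): OLD=1721/16 → NEW=0, ERR=1721/16
(0,2): OLD=36623/256 → NEW=255, ERR=-28657/256
(0,3): OLD=94313/4096 → NEW=0, ERR=94313/4096
(1,0): OLD=38875/256 → NEW=255, ERR=-26405/256
(1,1): OLD=134013/2048 → NEW=0, ERR=134013/2048
(1,2): OLD=4566977/65536 → NEW=0, ERR=4566977/65536
(1,3): OLD=99286551/1048576 → NEW=0, ERR=99286551/1048576
(2,0): OLD=2163887/32768 → NEW=0, ERR=2163887/32768
(2,1): OLD=158292469/1048576 → NEW=255, ERR=-109094411/1048576
(2,2): OLD=253971145/2097152 → NEW=0, ERR=253971145/2097152
(2,3): OLD=7178219653/33554432 → NEW=255, ERR=-1378160507/33554432
(3,0): OLD=2149645119/16777216 → NEW=255, ERR=-2128544961/16777216
(3,1): OLD=-2197070815/268435456 → NEW=0, ERR=-2197070815/268435456
(3,2): OLD=416870497503/4294967296 → NEW=0, ERR=416870497503/4294967296
(3,3): OLD=10527662964377/68719476736 → NEW=255, ERR=-6995803603303/68719476736
(4,0): OLD=42168522771/4294967296 → NEW=0, ERR=42168522771/4294967296
(4,1): OLD=3264417272889/34359738368 → NEW=0, ERR=3264417272889/34359738368
(4,2): OLD=174049853226393/1099511627776 → NEW=255, ERR=-106325611856487/1099511627776
(4,3): OLD=262926717787647/17592186044416 → NEW=0, ERR=262926717787647/17592186044416
(5,0): OLD=41716562493347/549755813888 → NEW=0, ERR=41716562493347/549755813888
(5,1): OLD=1642581874960981/17592186044416 → NEW=0, ERR=1642581874960981/17592186044416
(5,2): OLD=1032397927841697/8796093022208 → NEW=0, ERR=1032397927841697/8796093022208
(5,3): OLD=47281042040875609/281474976710656 → NEW=255, ERR=-24495077020341671/281474976710656
(6,0): OLD=25394669482640607/281474976710656 → NEW=0, ERR=25394669482640607/281474976710656
(6,1): OLD=771911889124917001/4503599627370496 → NEW=255, ERR=-376506015854559479/4503599627370496
(6,2): OLD=6385835657061304559/72057594037927936 → NEW=0, ERR=6385835657061304559/72057594037927936
(6,3): OLD=159002213886485765001/1152921504606846976 → NEW=255, ERR=-134992769788260213879/1152921504606846976
Output grid:
  Row 0: ..#.  (3 black, running=3)
  Row 1: #...  (3 black, running=6)
  Row 2: .#.#  (2 black, running=8)
  Row 3: #..#  (2 black, running=10)
  Row 4: ..#.  (3 black, running=13)
  Row 5: ...#  (3 black, running=16)
  Row 6: .#.#  (2 black, running=18)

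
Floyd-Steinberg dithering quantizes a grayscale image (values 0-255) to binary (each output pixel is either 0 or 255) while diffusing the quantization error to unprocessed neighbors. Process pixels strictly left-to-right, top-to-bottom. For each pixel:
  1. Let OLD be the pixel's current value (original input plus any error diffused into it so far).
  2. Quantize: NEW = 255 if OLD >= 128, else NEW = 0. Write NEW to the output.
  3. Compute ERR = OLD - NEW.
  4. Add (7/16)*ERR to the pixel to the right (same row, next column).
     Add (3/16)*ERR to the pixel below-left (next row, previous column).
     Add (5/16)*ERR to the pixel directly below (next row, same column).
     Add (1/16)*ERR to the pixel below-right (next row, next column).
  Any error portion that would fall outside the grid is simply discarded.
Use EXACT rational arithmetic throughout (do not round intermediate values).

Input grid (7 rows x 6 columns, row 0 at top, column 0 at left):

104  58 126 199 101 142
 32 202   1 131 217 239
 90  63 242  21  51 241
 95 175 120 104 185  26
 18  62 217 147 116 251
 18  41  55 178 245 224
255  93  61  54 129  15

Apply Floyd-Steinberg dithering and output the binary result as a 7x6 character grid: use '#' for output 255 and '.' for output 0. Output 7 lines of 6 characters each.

(0,0): OLD=104 → NEW=0, ERR=104
(0,1): OLD=207/2 → NEW=0, ERR=207/2
(0,2): OLD=5481/32 → NEW=255, ERR=-2679/32
(0,3): OLD=83135/512 → NEW=255, ERR=-47425/512
(0,4): OLD=495417/8192 → NEW=0, ERR=495417/8192
(0,5): OLD=22080143/131072 → NEW=255, ERR=-11343217/131072
(1,0): OLD=2685/32 → NEW=0, ERR=2685/32
(1,1): OLD=67035/256 → NEW=255, ERR=1755/256
(1,2): OLD=-270841/8192 → NEW=0, ERR=-270841/8192
(1,3): OLD=3070243/32768 → NEW=0, ERR=3070243/32768
(1,4): OLD=534511697/2097152 → NEW=255, ERR=-262063/2097152
(1,5): OLD=7237044199/33554432 → NEW=255, ERR=-1319335961/33554432
(2,0): OLD=481305/4096 → NEW=0, ERR=481305/4096
(2,1): OLD=15151443/131072 → NEW=0, ERR=15151443/131072
(2,2): OLD=629645081/2097152 → NEW=255, ERR=94871321/2097152
(2,3): OLD=1140549297/16777216 → NEW=0, ERR=1140549297/16777216
(2,4): OLD=42513062579/536870912 → NEW=0, ERR=42513062579/536870912
(2,5): OLD=2262151709717/8589934592 → NEW=255, ERR=71718388757/8589934592
(3,0): OLD=321692569/2097152 → NEW=255, ERR=-213081191/2097152
(3,1): OLD=3061807413/16777216 → NEW=255, ERR=-1216382667/16777216
(3,2): OLD=16426730743/134217728 → NEW=0, ERR=16426730743/134217728
(3,3): OLD=1687615791805/8589934592 → NEW=255, ERR=-502817529155/8589934592
(3,4): OLD=13053322550445/68719476736 → NEW=255, ERR=-4470144017235/68719476736
(3,5): OLD=5606701761923/1099511627776 → NEW=0, ERR=5606701761923/1099511627776
(4,0): OLD=-7340557433/268435456 → NEW=0, ERR=-7340557433/268435456
(4,1): OLD=188879448971/4294967296 → NEW=0, ERR=188879448971/4294967296
(4,2): OLD=35593878513809/137438953472 → NEW=255, ERR=546945378449/137438953472
(4,3): OLD=276859742060309/2199023255552 → NEW=0, ERR=276859742060309/2199023255552
(4,4): OLD=5209101237076933/35184372088832 → NEW=255, ERR=-3762913645575227/35184372088832
(4,5): OLD=113568401334806083/562949953421312 → NEW=255, ERR=-29983836787628477/562949953421312
(5,0): OLD=1216344333521/68719476736 → NEW=0, ERR=1216344333521/68719476736
(5,1): OLD=135291956711937/2199023255552 → NEW=0, ERR=135291956711937/2199023255552
(5,2): OLD=1926612648099659/17592186044416 → NEW=0, ERR=1926612648099659/17592186044416
(5,3): OLD=138177725227370745/562949953421312 → NEW=255, ERR=-5374512895063815/562949953421312
(5,4): OLD=231129214888078981/1125899906842624 → NEW=255, ERR=-55975261356790139/1125899906842624
(5,5): OLD=3223146832091741409/18014398509481984 → NEW=255, ERR=-1370524787826164511/18014398509481984
(6,0): OLD=9572505846151331/35184372088832 → NEW=255, ERR=600490963499171/35184372088832
(6,1): OLD=79563583136991879/562949953421312 → NEW=255, ERR=-63988654985442681/562949953421312
(6,2): OLD=107071948892527903/2251799813685248 → NEW=0, ERR=107071948892527903/2251799813685248
(6,3): OLD=2498323274186488811/36028797018963968 → NEW=0, ERR=2498323274186488811/36028797018963968
(6,4): OLD=74328540597119558163/576460752303423488 → NEW=255, ERR=-72668951240253431277/576460752303423488
(6,5): OLD=-618275377995815254747/9223372036854775808 → NEW=0, ERR=-618275377995815254747/9223372036854775808
Row 0: ..##.#
Row 1: .#..##
Row 2: ..#..#
Row 3: ##.##.
Row 4: ..#.##
Row 5: ...###
Row 6: ##..#.

Answer: ..##.#
.#..##
..#..#
##.##.
..#.##
...###
##..#.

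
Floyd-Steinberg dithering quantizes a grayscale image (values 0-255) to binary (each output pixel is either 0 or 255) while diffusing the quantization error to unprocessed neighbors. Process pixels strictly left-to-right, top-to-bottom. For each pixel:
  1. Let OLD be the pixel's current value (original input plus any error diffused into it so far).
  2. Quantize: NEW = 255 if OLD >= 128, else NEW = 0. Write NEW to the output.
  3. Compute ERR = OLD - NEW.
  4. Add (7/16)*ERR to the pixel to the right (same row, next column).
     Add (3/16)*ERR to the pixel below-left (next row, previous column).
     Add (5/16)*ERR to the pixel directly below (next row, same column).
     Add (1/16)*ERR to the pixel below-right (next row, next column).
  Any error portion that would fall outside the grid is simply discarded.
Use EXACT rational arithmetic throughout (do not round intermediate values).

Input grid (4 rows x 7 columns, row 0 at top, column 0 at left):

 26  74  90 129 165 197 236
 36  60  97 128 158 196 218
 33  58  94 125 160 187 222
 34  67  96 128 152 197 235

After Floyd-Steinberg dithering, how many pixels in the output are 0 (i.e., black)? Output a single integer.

Answer: 14

Derivation:
(0,0): OLD=26 → NEW=0, ERR=26
(0,1): OLD=683/8 → NEW=0, ERR=683/8
(0,2): OLD=16301/128 → NEW=0, ERR=16301/128
(0,3): OLD=378299/2048 → NEW=255, ERR=-143941/2048
(0,4): OLD=4399133/32768 → NEW=255, ERR=-3956707/32768
(0,5): OLD=75587787/524288 → NEW=255, ERR=-58105653/524288
(0,6): OLD=1572971917/8388608 → NEW=255, ERR=-566123123/8388608
(1,0): OLD=7697/128 → NEW=0, ERR=7697/128
(1,1): OLD=141815/1024 → NEW=255, ERR=-119305/1024
(1,2): OLD=2555331/32768 → NEW=0, ERR=2555331/32768
(1,3): OLD=16445959/131072 → NEW=0, ERR=16445959/131072
(1,4): OLD=1258184501/8388608 → NEW=255, ERR=-880910539/8388608
(1,5): OLD=6390281157/67108864 → NEW=0, ERR=6390281157/67108864
(1,6): OLD=248725237227/1073741824 → NEW=255, ERR=-25078927893/1073741824
(2,0): OLD=490637/16384 → NEW=0, ERR=490637/16384
(2,1): OLD=27825247/524288 → NEW=0, ERR=27825247/524288
(2,2): OLD=1323999709/8388608 → NEW=255, ERR=-815095331/8388608
(2,3): OLD=7172844341/67108864 → NEW=0, ERR=7172844341/67108864
(2,4): OLD=107181677573/536870912 → NEW=255, ERR=-29720404987/536870912
(2,5): OLD=3119779027479/17179869184 → NEW=255, ERR=-1261087614441/17179869184
(2,6): OLD=51824879785233/274877906944 → NEW=255, ERR=-18268986485487/274877906944
(3,0): OLD=447190333/8388608 → NEW=0, ERR=447190333/8388608
(3,1): OLD=6077430009/67108864 → NEW=0, ERR=6077430009/67108864
(3,2): OLD=69048788283/536870912 → NEW=255, ERR=-67853294277/536870912
(3,3): OLD=192531256333/2147483648 → NEW=0, ERR=192531256333/2147483648
(3,4): OLD=45860912720189/274877906944 → NEW=255, ERR=-24232953550531/274877906944
(3,5): OLD=262936835934343/2199023255552 → NEW=0, ERR=262936835934343/2199023255552
(3,6): OLD=9216706618347993/35184372088832 → NEW=255, ERR=244691735695833/35184372088832
Output grid:
  Row 0: ...####  (3 black, running=3)
  Row 1: .#..#.#  (4 black, running=7)
  Row 2: ..#.###  (3 black, running=10)
  Row 3: ..#.#.#  (4 black, running=14)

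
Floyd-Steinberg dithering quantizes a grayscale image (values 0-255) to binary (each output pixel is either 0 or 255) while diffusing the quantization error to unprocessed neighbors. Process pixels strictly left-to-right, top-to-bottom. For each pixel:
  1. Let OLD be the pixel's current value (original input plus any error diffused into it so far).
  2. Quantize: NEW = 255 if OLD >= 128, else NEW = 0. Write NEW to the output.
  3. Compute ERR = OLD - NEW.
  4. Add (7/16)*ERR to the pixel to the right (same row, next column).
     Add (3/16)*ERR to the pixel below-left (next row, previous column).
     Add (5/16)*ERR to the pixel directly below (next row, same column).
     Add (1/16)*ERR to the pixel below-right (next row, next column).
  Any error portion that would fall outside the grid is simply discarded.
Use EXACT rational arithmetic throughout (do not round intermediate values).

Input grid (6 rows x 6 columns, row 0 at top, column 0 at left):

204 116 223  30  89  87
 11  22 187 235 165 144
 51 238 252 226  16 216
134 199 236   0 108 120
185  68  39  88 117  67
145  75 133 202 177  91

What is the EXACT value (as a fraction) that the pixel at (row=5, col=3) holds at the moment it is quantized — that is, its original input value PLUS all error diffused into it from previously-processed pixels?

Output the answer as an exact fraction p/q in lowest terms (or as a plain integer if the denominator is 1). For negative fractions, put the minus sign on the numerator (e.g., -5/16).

Answer: 808156827518068557/4503599627370496

Derivation:
(0,0): OLD=204 → NEW=255, ERR=-51
(0,1): OLD=1499/16 → NEW=0, ERR=1499/16
(0,2): OLD=67581/256 → NEW=255, ERR=2301/256
(0,3): OLD=138987/4096 → NEW=0, ERR=138987/4096
(0,4): OLD=6805613/65536 → NEW=0, ERR=6805613/65536
(0,5): OLD=138865403/1048576 → NEW=255, ERR=-128521477/1048576
(1,0): OLD=3233/256 → NEW=0, ERR=3233/256
(1,1): OLD=113255/2048 → NEW=0, ERR=113255/2048
(1,2): OLD=14825587/65536 → NEW=255, ERR=-1886093/65536
(1,3): OLD=66334391/262144 → NEW=255, ERR=-512329/262144
(1,4): OLD=2948360709/16777216 → NEW=255, ERR=-1329829371/16777216
(1,5): OLD=20806418835/268435456 → NEW=0, ERR=20806418835/268435456
(2,0): OLD=2140253/32768 → NEW=0, ERR=2140253/32768
(2,1): OLD=292814799/1048576 → NEW=255, ERR=25427919/1048576
(2,2): OLD=4306805037/16777216 → NEW=255, ERR=28614957/16777216
(2,3): OLD=28115222277/134217728 → NEW=255, ERR=-6110298363/134217728
(2,4): OLD=-61316418417/4294967296 → NEW=0, ERR=-61316418417/4294967296
(2,5): OLD=15738269233881/68719476736 → NEW=255, ERR=-1785197333799/68719476736
(3,0): OLD=2666871181/16777216 → NEW=255, ERR=-1611318899/16777216
(3,1): OLD=22677655689/134217728 → NEW=255, ERR=-11547864951/134217728
(3,2): OLD=206019781547/1073741824 → NEW=255, ERR=-67784383573/1073741824
(3,3): OLD=-3052234304383/68719476736 → NEW=0, ERR=-3052234304383/68719476736
(3,4): OLD=41996118716257/549755813888 → NEW=0, ERR=41996118716257/549755813888
(3,5): OLD=1270247598769423/8796093022208 → NEW=255, ERR=-972756121893617/8796093022208
(4,0): OLD=298188124067/2147483648 → NEW=255, ERR=-249420206173/2147483648
(4,1): OLD=-946263550777/34359738368 → NEW=0, ERR=-946263550777/34359738368
(4,2): OLD=-7126948739035/1099511627776 → NEW=0, ERR=-7126948739035/1099511627776
(4,3): OLD=1436610489903513/17592186044416 → NEW=0, ERR=1436610489903513/17592186044416
(4,4): OLD=43090315985788713/281474976710656 → NEW=255, ERR=-28685803075428567/281474976710656
(4,5): OLD=-33198413214431873/4503599627370496 → NEW=0, ERR=-33198413214431873/4503599627370496
(5,0): OLD=56922185867589/549755813888 → NEW=0, ERR=56922185867589/549755813888
(5,1): OLD=1815838395575445/17592186044416 → NEW=0, ERR=1815838395575445/17592186044416
(5,2): OLD=26701114652067639/140737488355328 → NEW=255, ERR=-9186944878541001/140737488355328
(5,3): OLD=808156827518068557/4503599627370496 → NEW=255, ERR=-340261077461407923/4503599627370496
Target (5,3): original=202, with diffused error = 808156827518068557/4503599627370496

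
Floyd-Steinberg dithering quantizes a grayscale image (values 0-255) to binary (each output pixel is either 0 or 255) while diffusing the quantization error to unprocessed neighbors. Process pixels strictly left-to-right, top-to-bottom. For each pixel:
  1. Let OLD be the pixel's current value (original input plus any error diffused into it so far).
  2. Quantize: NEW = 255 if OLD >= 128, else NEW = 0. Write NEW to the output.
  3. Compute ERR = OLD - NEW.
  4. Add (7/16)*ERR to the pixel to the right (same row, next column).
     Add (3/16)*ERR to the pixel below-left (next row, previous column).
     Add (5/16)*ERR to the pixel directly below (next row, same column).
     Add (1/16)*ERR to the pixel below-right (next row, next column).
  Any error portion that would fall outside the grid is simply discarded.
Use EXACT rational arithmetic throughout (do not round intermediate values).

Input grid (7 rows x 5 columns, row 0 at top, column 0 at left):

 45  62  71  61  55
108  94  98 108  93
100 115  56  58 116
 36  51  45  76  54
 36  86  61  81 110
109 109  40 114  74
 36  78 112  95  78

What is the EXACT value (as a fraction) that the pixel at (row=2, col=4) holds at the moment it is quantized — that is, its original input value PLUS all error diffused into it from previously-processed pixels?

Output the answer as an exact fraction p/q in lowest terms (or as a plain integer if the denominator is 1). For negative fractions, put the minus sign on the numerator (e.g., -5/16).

Answer: 626802690433/4294967296

Derivation:
(0,0): OLD=45 → NEW=0, ERR=45
(0,1): OLD=1307/16 → NEW=0, ERR=1307/16
(0,2): OLD=27325/256 → NEW=0, ERR=27325/256
(0,3): OLD=441131/4096 → NEW=0, ERR=441131/4096
(0,4): OLD=6692397/65536 → NEW=0, ERR=6692397/65536
(1,0): OLD=35169/256 → NEW=255, ERR=-30111/256
(1,1): OLD=186151/2048 → NEW=0, ERR=186151/2048
(1,2): OLD=12872627/65536 → NEW=255, ERR=-3839053/65536
(1,3): OLD=37183927/262144 → NEW=255, ERR=-29662793/262144
(1,4): OLD=344511045/4194304 → NEW=0, ERR=344511045/4194304
(2,0): OLD=2630813/32768 → NEW=0, ERR=2630813/32768
(2,1): OLD=167976207/1048576 → NEW=255, ERR=-99410673/1048576
(2,2): OLD=-324119059/16777216 → NEW=0, ERR=-324119059/16777216
(2,3): OLD=6959664247/268435456 → NEW=0, ERR=6959664247/268435456
(2,4): OLD=626802690433/4294967296 → NEW=255, ERR=-468413970047/4294967296
Target (2,4): original=116, with diffused error = 626802690433/4294967296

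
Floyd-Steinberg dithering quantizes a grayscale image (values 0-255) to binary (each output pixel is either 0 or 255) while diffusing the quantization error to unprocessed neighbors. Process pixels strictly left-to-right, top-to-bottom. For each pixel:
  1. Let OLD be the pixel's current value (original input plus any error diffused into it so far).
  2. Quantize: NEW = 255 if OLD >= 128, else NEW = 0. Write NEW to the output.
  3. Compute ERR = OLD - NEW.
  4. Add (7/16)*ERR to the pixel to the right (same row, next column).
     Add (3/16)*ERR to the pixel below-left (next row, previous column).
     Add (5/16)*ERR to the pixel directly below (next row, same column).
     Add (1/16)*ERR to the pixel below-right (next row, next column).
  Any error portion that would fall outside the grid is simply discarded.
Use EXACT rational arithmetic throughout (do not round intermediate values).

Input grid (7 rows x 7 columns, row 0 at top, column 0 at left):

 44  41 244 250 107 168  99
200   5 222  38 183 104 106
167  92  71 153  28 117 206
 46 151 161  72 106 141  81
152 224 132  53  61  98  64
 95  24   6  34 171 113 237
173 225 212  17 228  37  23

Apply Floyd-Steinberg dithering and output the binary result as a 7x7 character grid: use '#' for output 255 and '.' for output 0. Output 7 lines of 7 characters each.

Answer: ..##.#.
#.#.#.#
#..#.##
.##..#.
##.....
....###
###.#..

Derivation:
(0,0): OLD=44 → NEW=0, ERR=44
(0,1): OLD=241/4 → NEW=0, ERR=241/4
(0,2): OLD=17303/64 → NEW=255, ERR=983/64
(0,3): OLD=262881/1024 → NEW=255, ERR=1761/1024
(0,4): OLD=1765415/16384 → NEW=0, ERR=1765415/16384
(0,5): OLD=56398097/262144 → NEW=255, ERR=-10448623/262144
(0,6): OLD=342095735/4194304 → NEW=0, ERR=342095735/4194304
(1,0): OLD=14403/64 → NEW=255, ERR=-1917/64
(1,1): OLD=8373/512 → NEW=0, ERR=8373/512
(1,2): OLD=3900089/16384 → NEW=255, ERR=-277831/16384
(1,3): OLD=3426357/65536 → NEW=0, ERR=3426357/65536
(1,4): OLD=973833775/4194304 → NEW=255, ERR=-95713745/4194304
(1,5): OLD=3475834623/33554432 → NEW=0, ERR=3475834623/33554432
(1,6): OLD=93585564689/536870912 → NEW=255, ERR=-43316517871/536870912
(2,0): OLD=1316503/8192 → NEW=255, ERR=-772457/8192
(2,1): OLD=13318285/262144 → NEW=0, ERR=13318285/262144
(2,2): OLD=414200359/4194304 → NEW=0, ERR=414200359/4194304
(2,3): OLD=6952613487/33554432 → NEW=255, ERR=-1603766673/33554432
(2,4): OLD=6079633839/268435456 → NEW=0, ERR=6079633839/268435456
(2,5): OLD=1226003077877/8589934592 → NEW=255, ERR=-964430243083/8589934592
(2,6): OLD=18985904947459/137438953472 → NEW=255, ERR=-16061028187901/137438953472
(3,0): OLD=109299719/4194304 → NEW=0, ERR=109299719/4194304
(3,1): OLD=6405551195/33554432 → NEW=255, ERR=-2150828965/33554432
(3,2): OLD=42420934449/268435456 → NEW=255, ERR=-26030106831/268435456
(3,3): OLD=26905988767/1073741824 → NEW=0, ERR=26905988767/1073741824
(3,4): OLD=13744150855687/137438953472 → NEW=0, ERR=13744150855687/137438953472
(3,5): OLD=142023301768933/1099511627776 → NEW=255, ERR=-138352163313947/1099511627776
(3,6): OLD=-309386272230597/17592186044416 → NEW=0, ERR=-309386272230597/17592186044416
(4,0): OLD=79523880489/536870912 → NEW=255, ERR=-57378202071/536870912
(4,1): OLD=1208241339957/8589934592 → NEW=255, ERR=-982191981003/8589934592
(4,2): OLD=7196912413691/137438953472 → NEW=0, ERR=7196912413691/137438953472
(4,3): OLD=106025745060281/1099511627776 → NEW=0, ERR=106025745060281/1099511627776
(4,4): OLD=988782420457195/8796093022208 → NEW=0, ERR=988782420457195/8796093022208
(4,5): OLD=31190421031765403/281474976710656 → NEW=0, ERR=31190421031765403/281474976710656
(4,6): OLD=446394267787251373/4503599627370496 → NEW=0, ERR=446394267787251373/4503599627370496
(5,0): OLD=5519868471151/137438953472 → NEW=0, ERR=5519868471151/137438953472
(5,1): OLD=9871098230981/1099511627776 → NEW=0, ERR=9871098230981/1099511627776
(5,2): OLD=327441981021731/8796093022208 → NEW=0, ERR=327441981021731/8796093022208
(5,3): OLD=7372573964746159/70368744177664 → NEW=0, ERR=7372573964746159/70368744177664
(5,4): OLD=1255466648397126613/4503599627370496 → NEW=255, ERR=107048743417650133/4503599627370496
(5,5): OLD=6616261207693238949/36028797018963968 → NEW=255, ERR=-2571082032142572891/36028797018963968
(5,6): OLD=140471768674469382923/576460752303423488 → NEW=255, ERR=-6525723162903606517/576460752303423488
(6,0): OLD=3293856219222951/17592186044416 → NEW=255, ERR=-1192151222103129/17592186044416
(6,1): OLD=58447694114091891/281474976710656 → NEW=255, ERR=-13328424947125389/281474976710656
(6,2): OLD=1004852752060229433/4503599627370496 → NEW=255, ERR=-143565152919247047/4503599627370496
(6,3): OLD=1534021610732446567/36028797018963968 → NEW=0, ERR=1534021610732446567/36028797018963968
(6,4): OLD=17814333038817000161/72057594037927936 → NEW=255, ERR=-560353440854623519/72057594037927936
(6,5): OLD=98323479773110354025/9223372036854775808 → NEW=0, ERR=98323479773110354025/9223372036854775808
(6,6): OLD=2902210414713542794063/147573952589676412928 → NEW=0, ERR=2902210414713542794063/147573952589676412928
Row 0: ..##.#.
Row 1: #.#.#.#
Row 2: #..#.##
Row 3: .##..#.
Row 4: ##.....
Row 5: ....###
Row 6: ###.#..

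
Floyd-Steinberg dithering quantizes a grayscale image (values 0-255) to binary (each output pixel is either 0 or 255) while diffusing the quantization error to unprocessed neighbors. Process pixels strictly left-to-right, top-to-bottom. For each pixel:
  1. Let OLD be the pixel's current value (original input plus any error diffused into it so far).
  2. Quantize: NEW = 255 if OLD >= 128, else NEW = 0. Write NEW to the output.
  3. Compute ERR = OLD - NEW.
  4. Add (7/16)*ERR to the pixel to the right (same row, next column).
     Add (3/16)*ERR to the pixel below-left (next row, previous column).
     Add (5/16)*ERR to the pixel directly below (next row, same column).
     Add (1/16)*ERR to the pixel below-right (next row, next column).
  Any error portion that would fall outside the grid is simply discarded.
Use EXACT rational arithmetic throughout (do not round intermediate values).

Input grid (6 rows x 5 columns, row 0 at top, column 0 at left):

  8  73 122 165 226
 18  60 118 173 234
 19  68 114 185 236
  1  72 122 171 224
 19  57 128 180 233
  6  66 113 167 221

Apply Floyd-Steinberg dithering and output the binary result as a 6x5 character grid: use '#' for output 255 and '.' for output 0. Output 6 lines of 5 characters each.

(0,0): OLD=8 → NEW=0, ERR=8
(0,1): OLD=153/2 → NEW=0, ERR=153/2
(0,2): OLD=4975/32 → NEW=255, ERR=-3185/32
(0,3): OLD=62185/512 → NEW=0, ERR=62185/512
(0,4): OLD=2286687/8192 → NEW=255, ERR=197727/8192
(1,0): OLD=1115/32 → NEW=0, ERR=1115/32
(1,1): OLD=20733/256 → NEW=0, ERR=20733/256
(1,2): OLD=1227841/8192 → NEW=255, ERR=-861119/8192
(1,3): OLD=5350061/32768 → NEW=255, ERR=-3005779/32768
(1,4): OLD=109577319/524288 → NEW=255, ERR=-24116121/524288
(2,0): OLD=184623/4096 → NEW=0, ERR=184623/4096
(2,1): OLD=12516981/131072 → NEW=0, ERR=12516981/131072
(2,2): OLD=232350623/2097152 → NEW=0, ERR=232350623/2097152
(2,3): OLD=6362335085/33554432 → NEW=255, ERR=-2194045075/33554432
(2,4): OLD=100548143291/536870912 → NEW=255, ERR=-36353939269/536870912
(3,0): OLD=69187775/2097152 → NEW=0, ERR=69187775/2097152
(3,1): OLD=2346585427/16777216 → NEW=255, ERR=-1931604653/16777216
(3,2): OLD=53666047873/536870912 → NEW=0, ERR=53666047873/536870912
(3,3): OLD=202429685753/1073741824 → NEW=255, ERR=-71374479367/1073741824
(3,4): OLD=2914920506557/17179869184 → NEW=255, ERR=-1465946135363/17179869184
(4,0): OLD=2072970705/268435456 → NEW=0, ERR=2072970705/268435456
(4,1): OLD=388301331153/8589934592 → NEW=0, ERR=388301331153/8589934592
(4,2): OLD=21901610105183/137438953472 → NEW=255, ERR=-13145323030177/137438953472
(4,3): OLD=236683059000017/2199023255552 → NEW=0, ERR=236683059000017/2199023255552
(4,4): OLD=8770359649322039/35184372088832 → NEW=255, ERR=-201655233330121/35184372088832
(5,0): OLD=2321213027091/137438953472 → NEW=0, ERR=2321213027091/137438953472
(5,1): OLD=77036762229369/1099511627776 → NEW=0, ERR=77036762229369/1099511627776
(5,2): OLD=4812177192610241/35184372088832 → NEW=255, ERR=-4159837690041919/35184372088832
(5,3): OLD=19964563678837839/140737488355328 → NEW=255, ERR=-15923495851770801/140737488355328
(5,4): OLD=397297898971442869/2251799813685248 → NEW=255, ERR=-176911053518295371/2251799813685248
Row 0: ..#.#
Row 1: ..###
Row 2: ...##
Row 3: .#.##
Row 4: ..#.#
Row 5: ..###

Answer: ..#.#
..###
...##
.#.##
..#.#
..###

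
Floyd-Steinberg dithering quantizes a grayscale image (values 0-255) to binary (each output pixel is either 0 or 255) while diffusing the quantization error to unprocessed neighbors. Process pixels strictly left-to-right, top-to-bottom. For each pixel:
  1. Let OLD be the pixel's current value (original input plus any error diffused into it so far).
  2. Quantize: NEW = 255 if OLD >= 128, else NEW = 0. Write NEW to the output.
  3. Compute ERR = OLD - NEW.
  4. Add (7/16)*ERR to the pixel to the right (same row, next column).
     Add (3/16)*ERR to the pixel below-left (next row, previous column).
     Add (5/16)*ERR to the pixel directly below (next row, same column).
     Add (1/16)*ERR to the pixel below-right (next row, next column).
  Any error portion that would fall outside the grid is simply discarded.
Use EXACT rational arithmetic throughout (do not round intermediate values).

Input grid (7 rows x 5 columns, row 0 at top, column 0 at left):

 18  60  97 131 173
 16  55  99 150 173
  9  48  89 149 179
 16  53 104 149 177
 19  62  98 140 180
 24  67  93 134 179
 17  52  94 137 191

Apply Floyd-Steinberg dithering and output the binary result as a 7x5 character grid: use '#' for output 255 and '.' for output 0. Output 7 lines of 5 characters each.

(0,0): OLD=18 → NEW=0, ERR=18
(0,1): OLD=543/8 → NEW=0, ERR=543/8
(0,2): OLD=16217/128 → NEW=0, ERR=16217/128
(0,3): OLD=381807/2048 → NEW=255, ERR=-140433/2048
(0,4): OLD=4685833/32768 → NEW=255, ERR=-3670007/32768
(1,0): OLD=4397/128 → NEW=0, ERR=4397/128
(1,1): OLD=118907/1024 → NEW=0, ERR=118907/1024
(1,2): OLD=5923799/32768 → NEW=255, ERR=-2432041/32768
(1,3): OLD=10881451/131072 → NEW=0, ERR=10881451/131072
(1,4): OLD=356589601/2097152 → NEW=255, ERR=-178184159/2097152
(2,0): OLD=680057/16384 → NEW=0, ERR=680057/16384
(2,1): OLD=47541251/524288 → NEW=0, ERR=47541251/524288
(2,2): OLD=1076269385/8388608 → NEW=255, ERR=-1062825655/8388608
(2,3): OLD=13279913803/134217728 → NEW=0, ERR=13279913803/134217728
(2,4): OLD=431482644557/2147483648 → NEW=255, ERR=-116125685683/2147483648
(3,0): OLD=385650601/8388608 → NEW=0, ERR=385650601/8388608
(3,1): OLD=5388053045/67108864 → NEW=0, ERR=5388053045/67108864
(3,2): OLD=265755291287/2147483648 → NEW=0, ERR=265755291287/2147483648
(3,3): OLD=927727591919/4294967296 → NEW=255, ERR=-167489068561/4294967296
(3,4): OLD=10254624287211/68719476736 → NEW=255, ERR=-7268842280469/68719476736
(4,0): OLD=51991277831/1073741824 → NEW=0, ERR=51991277831/1073741824
(4,1): OLD=4616262583367/34359738368 → NEW=255, ERR=-4145470700473/34359738368
(4,2): OLD=44857143674249/549755813888 → NEW=0, ERR=44857143674249/549755813888
(4,3): OLD=1331841164788039/8796093022208 → NEW=255, ERR=-911162555875001/8796093022208
(4,4): OLD=13959533340920945/140737488355328 → NEW=0, ERR=13959533340920945/140737488355328
(5,0): OLD=9076331884853/549755813888 → NEW=0, ERR=9076331884853/549755813888
(5,1): OLD=241212932458143/4398046511104 → NEW=0, ERR=241212932458143/4398046511104
(5,2): OLD=16259410798453335/140737488355328 → NEW=0, ERR=16259410798453335/140737488355328
(5,3): OLD=99006518739091769/562949953421312 → NEW=255, ERR=-44545719383342791/562949953421312
(5,4): OLD=1521344894157656867/9007199254740992 → NEW=255, ERR=-775490915801296093/9007199254740992
(6,0): OLD=2282960723788837/70368744177664 → NEW=0, ERR=2282960723788837/70368744177664
(6,1): OLD=238750882995861867/2251799813685248 → NEW=0, ERR=238750882995861867/2251799813685248
(6,2): OLD=5947668353448368585/36028797018963968 → NEW=255, ERR=-3239674886387443255/36028797018963968
(6,3): OLD=36899286832975722595/576460752303423488 → NEW=0, ERR=36899286832975722595/576460752303423488
(6,4): OLD=1726187157165134469749/9223372036854775808 → NEW=255, ERR=-625772712232833361291/9223372036854775808
Row 0: ...##
Row 1: ..#.#
Row 2: ..#.#
Row 3: ...##
Row 4: .#.#.
Row 5: ...##
Row 6: ..#.#

Answer: ...##
..#.#
..#.#
...##
.#.#.
...##
..#.#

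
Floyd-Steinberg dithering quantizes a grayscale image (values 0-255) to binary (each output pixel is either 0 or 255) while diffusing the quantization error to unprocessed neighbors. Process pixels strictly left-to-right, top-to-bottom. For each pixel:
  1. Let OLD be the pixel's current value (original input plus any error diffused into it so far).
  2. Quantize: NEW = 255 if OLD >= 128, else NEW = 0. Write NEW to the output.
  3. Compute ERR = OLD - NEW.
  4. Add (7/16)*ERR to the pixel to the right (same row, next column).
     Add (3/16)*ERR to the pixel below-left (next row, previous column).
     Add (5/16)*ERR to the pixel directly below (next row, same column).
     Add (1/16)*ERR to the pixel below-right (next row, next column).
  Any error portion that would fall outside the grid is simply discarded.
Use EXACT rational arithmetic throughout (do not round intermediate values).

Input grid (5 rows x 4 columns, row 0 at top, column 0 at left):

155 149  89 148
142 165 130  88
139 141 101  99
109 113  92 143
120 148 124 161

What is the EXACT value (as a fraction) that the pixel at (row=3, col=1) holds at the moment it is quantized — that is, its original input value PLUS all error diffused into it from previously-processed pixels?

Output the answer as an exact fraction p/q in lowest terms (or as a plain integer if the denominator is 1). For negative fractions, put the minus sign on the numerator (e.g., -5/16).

Answer: 4533624557/67108864

Derivation:
(0,0): OLD=155 → NEW=255, ERR=-100
(0,1): OLD=421/4 → NEW=0, ERR=421/4
(0,2): OLD=8643/64 → NEW=255, ERR=-7677/64
(0,3): OLD=97813/1024 → NEW=0, ERR=97813/1024
(1,0): OLD=8351/64 → NEW=255, ERR=-7969/64
(1,1): OLD=58713/512 → NEW=0, ERR=58713/512
(1,2): OLD=2738957/16384 → NEW=255, ERR=-1438963/16384
(1,3): OLD=18855659/262144 → NEW=0, ERR=18855659/262144
(2,0): OLD=996067/8192 → NEW=0, ERR=996067/8192
(2,1): OLD=53944369/262144 → NEW=255, ERR=-12902351/262144
(2,2): OLD=38102405/524288 → NEW=0, ERR=38102405/524288
(2,3): OLD=1239698801/8388608 → NEW=255, ERR=-899396239/8388608
(3,0): OLD=577842803/4194304 → NEW=255, ERR=-491704717/4194304
(3,1): OLD=4533624557/67108864 → NEW=0, ERR=4533624557/67108864
Target (3,1): original=113, with diffused error = 4533624557/67108864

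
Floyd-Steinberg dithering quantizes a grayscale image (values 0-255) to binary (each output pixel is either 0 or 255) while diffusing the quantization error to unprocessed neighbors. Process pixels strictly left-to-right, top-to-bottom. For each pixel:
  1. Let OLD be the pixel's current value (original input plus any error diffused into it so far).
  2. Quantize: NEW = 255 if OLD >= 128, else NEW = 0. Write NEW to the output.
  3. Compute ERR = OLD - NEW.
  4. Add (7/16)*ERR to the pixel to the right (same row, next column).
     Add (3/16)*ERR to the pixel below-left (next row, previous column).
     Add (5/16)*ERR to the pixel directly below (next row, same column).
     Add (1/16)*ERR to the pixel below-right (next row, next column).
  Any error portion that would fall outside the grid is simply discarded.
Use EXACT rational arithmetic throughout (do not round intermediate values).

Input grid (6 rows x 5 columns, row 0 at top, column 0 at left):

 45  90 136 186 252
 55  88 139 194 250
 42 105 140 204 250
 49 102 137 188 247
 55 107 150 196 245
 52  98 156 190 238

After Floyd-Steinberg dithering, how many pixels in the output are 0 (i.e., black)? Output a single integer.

Answer: 12

Derivation:
(0,0): OLD=45 → NEW=0, ERR=45
(0,1): OLD=1755/16 → NEW=0, ERR=1755/16
(0,2): OLD=47101/256 → NEW=255, ERR=-18179/256
(0,3): OLD=634603/4096 → NEW=255, ERR=-409877/4096
(0,4): OLD=13645933/65536 → NEW=255, ERR=-3065747/65536
(1,0): OLD=22945/256 → NEW=0, ERR=22945/256
(1,1): OLD=309223/2048 → NEW=255, ERR=-213017/2048
(1,2): OLD=3892595/65536 → NEW=0, ERR=3892595/65536
(1,3): OLD=46007671/262144 → NEW=255, ERR=-20839049/262144
(1,4): OLD=815155589/4194304 → NEW=255, ERR=-254391931/4194304
(2,0): OLD=1655005/32768 → NEW=0, ERR=1655005/32768
(2,1): OLD=116739535/1048576 → NEW=0, ERR=116739535/1048576
(2,2): OLD=3118261293/16777216 → NEW=255, ERR=-1159928787/16777216
(2,3): OLD=37916636983/268435456 → NEW=255, ERR=-30534404297/268435456
(2,4): OLD=757256389825/4294967296 → NEW=255, ERR=-337960270655/4294967296
(3,0): OLD=1437102989/16777216 → NEW=0, ERR=1437102989/16777216
(3,1): OLD=22073438217/134217728 → NEW=255, ERR=-12152082423/134217728
(3,2): OLD=263769170739/4294967296 → NEW=0, ERR=263769170739/4294967296
(3,3): OLD=1376508862043/8589934592 → NEW=255, ERR=-813924458917/8589934592
(3,4): OLD=23893246651111/137438953472 → NEW=255, ERR=-11153686484249/137438953472
(4,0): OLD=139139472931/2147483648 → NEW=0, ERR=139139472931/2147483648
(4,1): OLD=8515809321507/68719476736 → NEW=0, ERR=8515809321507/68719476736
(4,2): OLD=219882889861485/1099511627776 → NEW=255, ERR=-60492575221395/1099511627776
(4,3): OLD=2303545216536099/17592186044416 → NEW=255, ERR=-2182462224789981/17592186044416
(4,4): OLD=44878857078799477/281474976710656 → NEW=255, ERR=-26897261982417803/281474976710656
(5,0): OLD=104984348277833/1099511627776 → NEW=0, ERR=104984348277833/1099511627776
(5,1): OLD=1514975550247323/8796093022208 → NEW=255, ERR=-728028170415717/8796093022208
(5,2): OLD=24510956475266547/281474976710656 → NEW=0, ERR=24510956475266547/281474976710656
(5,3): OLD=189121440335032765/1125899906842624 → NEW=255, ERR=-97983035909836355/1125899906842624
(5,4): OLD=2923922771852942863/18014398509481984 → NEW=255, ERR=-1669748848064963057/18014398509481984
Output grid:
  Row 0: ..###  (2 black, running=2)
  Row 1: .#.##  (2 black, running=4)
  Row 2: ..###  (2 black, running=6)
  Row 3: .#.##  (2 black, running=8)
  Row 4: ..###  (2 black, running=10)
  Row 5: .#.##  (2 black, running=12)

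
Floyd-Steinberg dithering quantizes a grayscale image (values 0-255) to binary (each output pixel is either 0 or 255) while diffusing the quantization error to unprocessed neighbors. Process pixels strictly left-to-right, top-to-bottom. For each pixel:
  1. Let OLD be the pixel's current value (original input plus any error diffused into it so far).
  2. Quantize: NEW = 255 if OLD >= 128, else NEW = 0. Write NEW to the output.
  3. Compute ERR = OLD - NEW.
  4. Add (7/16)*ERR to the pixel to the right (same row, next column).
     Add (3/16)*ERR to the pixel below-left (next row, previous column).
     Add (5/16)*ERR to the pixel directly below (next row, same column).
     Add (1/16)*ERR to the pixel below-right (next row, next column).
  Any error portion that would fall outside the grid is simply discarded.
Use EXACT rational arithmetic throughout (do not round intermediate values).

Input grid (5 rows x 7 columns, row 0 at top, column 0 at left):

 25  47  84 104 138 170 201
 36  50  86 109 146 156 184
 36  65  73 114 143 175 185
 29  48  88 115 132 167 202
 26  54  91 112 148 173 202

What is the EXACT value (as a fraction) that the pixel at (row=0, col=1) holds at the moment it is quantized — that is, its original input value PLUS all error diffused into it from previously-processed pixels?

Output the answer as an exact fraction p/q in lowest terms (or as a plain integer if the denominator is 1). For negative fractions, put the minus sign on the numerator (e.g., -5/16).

(0,0): OLD=25 → NEW=0, ERR=25
(0,1): OLD=927/16 → NEW=0, ERR=927/16
Target (0,1): original=47, with diffused error = 927/16

Answer: 927/16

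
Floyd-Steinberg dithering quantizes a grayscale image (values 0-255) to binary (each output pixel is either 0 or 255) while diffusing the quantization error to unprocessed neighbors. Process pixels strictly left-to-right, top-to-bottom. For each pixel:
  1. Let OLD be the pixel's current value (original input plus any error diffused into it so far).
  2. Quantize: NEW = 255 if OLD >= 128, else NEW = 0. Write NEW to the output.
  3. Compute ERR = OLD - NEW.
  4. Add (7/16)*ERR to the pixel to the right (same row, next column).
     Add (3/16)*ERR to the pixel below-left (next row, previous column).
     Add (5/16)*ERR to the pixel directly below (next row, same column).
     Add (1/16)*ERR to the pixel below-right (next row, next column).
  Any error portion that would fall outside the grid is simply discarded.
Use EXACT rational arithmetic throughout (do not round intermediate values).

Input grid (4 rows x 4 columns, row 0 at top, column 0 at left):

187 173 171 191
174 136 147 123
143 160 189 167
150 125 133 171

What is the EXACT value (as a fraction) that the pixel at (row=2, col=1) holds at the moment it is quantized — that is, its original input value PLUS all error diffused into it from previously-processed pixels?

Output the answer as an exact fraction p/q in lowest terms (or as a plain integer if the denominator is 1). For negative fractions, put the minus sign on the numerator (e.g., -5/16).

(0,0): OLD=187 → NEW=255, ERR=-68
(0,1): OLD=573/4 → NEW=255, ERR=-447/4
(0,2): OLD=7815/64 → NEW=0, ERR=7815/64
(0,3): OLD=250289/1024 → NEW=255, ERR=-10831/1024
(1,0): OLD=8435/64 → NEW=255, ERR=-7885/64
(1,1): OLD=33701/512 → NEW=0, ERR=33701/512
(1,2): OLD=3358537/16384 → NEW=255, ERR=-819383/16384
(1,3): OLD=27642191/262144 → NEW=0, ERR=27642191/262144
(2,0): OLD=957159/8192 → NEW=0, ERR=957159/8192
(2,1): OLD=56258717/262144 → NEW=255, ERR=-10588003/262144
Target (2,1): original=160, with diffused error = 56258717/262144

Answer: 56258717/262144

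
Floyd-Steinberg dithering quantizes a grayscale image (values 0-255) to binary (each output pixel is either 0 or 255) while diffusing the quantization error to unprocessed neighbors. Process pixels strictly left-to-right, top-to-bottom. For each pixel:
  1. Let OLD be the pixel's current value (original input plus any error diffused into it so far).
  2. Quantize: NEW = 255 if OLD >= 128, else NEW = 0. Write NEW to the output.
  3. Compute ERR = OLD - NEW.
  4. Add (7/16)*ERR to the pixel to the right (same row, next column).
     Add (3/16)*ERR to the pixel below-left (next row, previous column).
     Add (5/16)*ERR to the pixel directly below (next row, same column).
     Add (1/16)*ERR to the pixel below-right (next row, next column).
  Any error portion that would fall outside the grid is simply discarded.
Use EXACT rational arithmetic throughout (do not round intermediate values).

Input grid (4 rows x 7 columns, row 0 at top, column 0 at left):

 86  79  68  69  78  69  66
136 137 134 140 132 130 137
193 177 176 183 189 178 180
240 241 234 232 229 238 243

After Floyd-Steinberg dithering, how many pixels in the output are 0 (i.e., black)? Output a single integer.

(0,0): OLD=86 → NEW=0, ERR=86
(0,1): OLD=933/8 → NEW=0, ERR=933/8
(0,2): OLD=15235/128 → NEW=0, ERR=15235/128
(0,3): OLD=247957/2048 → NEW=0, ERR=247957/2048
(0,4): OLD=4291603/32768 → NEW=255, ERR=-4064237/32768
(0,5): OLD=7726213/524288 → NEW=0, ERR=7726213/524288
(0,6): OLD=607731619/8388608 → NEW=0, ERR=607731619/8388608
(1,0): OLD=23647/128 → NEW=255, ERR=-8993/128
(1,1): OLD=174489/1024 → NEW=255, ERR=-86631/1024
(1,2): OLD=5379597/32768 → NEW=255, ERR=-2976243/32768
(1,3): OLD=16027657/131072 → NEW=0, ERR=16027657/131072
(1,4): OLD=1317587323/8388608 → NEW=255, ERR=-821507717/8388608
(1,5): OLD=6549298923/67108864 → NEW=0, ERR=6549298923/67108864
(1,6): OLD=218245942373/1073741824 → NEW=255, ERR=-55558222747/1073741824
(2,0): OLD=2542499/16384 → NEW=255, ERR=-1635421/16384
(2,1): OLD=44811185/524288 → NEW=0, ERR=44811185/524288
(2,2): OLD=1699950675/8388608 → NEW=255, ERR=-439144365/8388608
(2,3): OLD=11695121275/67108864 → NEW=255, ERR=-5417639045/67108864
(2,4): OLD=80003739947/536870912 → NEW=255, ERR=-56898342613/536870912
(2,5): OLD=2513556175993/17179869184 → NEW=255, ERR=-1867310465927/17179869184
(2,6): OLD=33638812692959/274877906944 → NEW=0, ERR=33638812692959/274877906944
(3,0): OLD=1886032115/8388608 → NEW=255, ERR=-253062925/8388608
(3,1): OLD=16002579063/67108864 → NEW=255, ERR=-1110181257/67108864
(3,2): OLD=107700728981/536870912 → NEW=255, ERR=-29201353579/536870912
(3,3): OLD=343237380323/2147483648 → NEW=255, ERR=-204370949917/2147483648
(3,4): OLD=35409685683443/274877906944 → NEW=255, ERR=-34684180587277/274877906944
(3,5): OLD=363172727459337/2199023255552 → NEW=255, ERR=-197578202706423/2199023255552
(3,6): OLD=8273291766720919/35184372088832 → NEW=255, ERR=-698723115931241/35184372088832
Output grid:
  Row 0: ....#..  (6 black, running=6)
  Row 1: ###.#.#  (2 black, running=8)
  Row 2: #.####.  (2 black, running=10)
  Row 3: #######  (0 black, running=10)

Answer: 10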